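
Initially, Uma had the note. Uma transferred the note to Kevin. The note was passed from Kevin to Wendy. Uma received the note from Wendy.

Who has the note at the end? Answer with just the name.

Tracking the note through each event:
Start: Uma has the note.
After event 1: Kevin has the note.
After event 2: Wendy has the note.
After event 3: Uma has the note.

Answer: Uma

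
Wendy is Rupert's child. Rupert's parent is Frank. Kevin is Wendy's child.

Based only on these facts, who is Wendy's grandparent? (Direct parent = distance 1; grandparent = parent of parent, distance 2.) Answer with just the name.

Reconstructing the parent chain from the given facts:
  Frank -> Rupert -> Wendy -> Kevin
(each arrow means 'parent of the next')
Positions in the chain (0 = top):
  position of Frank: 0
  position of Rupert: 1
  position of Wendy: 2
  position of Kevin: 3

Wendy is at position 2; the grandparent is 2 steps up the chain, i.e. position 0: Frank.

Answer: Frank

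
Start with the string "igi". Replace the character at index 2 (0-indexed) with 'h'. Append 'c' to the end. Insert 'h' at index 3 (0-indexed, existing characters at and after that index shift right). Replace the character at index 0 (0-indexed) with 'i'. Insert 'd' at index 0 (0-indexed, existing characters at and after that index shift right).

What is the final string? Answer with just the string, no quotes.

Answer: dighhc

Derivation:
Applying each edit step by step:
Start: "igi"
Op 1 (replace idx 2: 'i' -> 'h'): "igi" -> "igh"
Op 2 (append 'c'): "igh" -> "ighc"
Op 3 (insert 'h' at idx 3): "ighc" -> "ighhc"
Op 4 (replace idx 0: 'i' -> 'i'): "ighhc" -> "ighhc"
Op 5 (insert 'd' at idx 0): "ighhc" -> "dighhc"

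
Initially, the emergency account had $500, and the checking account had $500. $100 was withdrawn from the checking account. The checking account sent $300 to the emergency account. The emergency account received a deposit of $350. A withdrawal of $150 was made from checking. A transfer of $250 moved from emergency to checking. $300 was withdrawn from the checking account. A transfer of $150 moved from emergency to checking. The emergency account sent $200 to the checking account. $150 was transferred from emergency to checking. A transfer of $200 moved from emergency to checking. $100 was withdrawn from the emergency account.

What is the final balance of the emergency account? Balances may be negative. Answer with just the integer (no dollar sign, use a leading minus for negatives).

Tracking account balances step by step:
Start: emergency=500, checking=500
Event 1 (withdraw 100 from checking): checking: 500 - 100 = 400. Balances: emergency=500, checking=400
Event 2 (transfer 300 checking -> emergency): checking: 400 - 300 = 100, emergency: 500 + 300 = 800. Balances: emergency=800, checking=100
Event 3 (deposit 350 to emergency): emergency: 800 + 350 = 1150. Balances: emergency=1150, checking=100
Event 4 (withdraw 150 from checking): checking: 100 - 150 = -50. Balances: emergency=1150, checking=-50
Event 5 (transfer 250 emergency -> checking): emergency: 1150 - 250 = 900, checking: -50 + 250 = 200. Balances: emergency=900, checking=200
Event 6 (withdraw 300 from checking): checking: 200 - 300 = -100. Balances: emergency=900, checking=-100
Event 7 (transfer 150 emergency -> checking): emergency: 900 - 150 = 750, checking: -100 + 150 = 50. Balances: emergency=750, checking=50
Event 8 (transfer 200 emergency -> checking): emergency: 750 - 200 = 550, checking: 50 + 200 = 250. Balances: emergency=550, checking=250
Event 9 (transfer 150 emergency -> checking): emergency: 550 - 150 = 400, checking: 250 + 150 = 400. Balances: emergency=400, checking=400
Event 10 (transfer 200 emergency -> checking): emergency: 400 - 200 = 200, checking: 400 + 200 = 600. Balances: emergency=200, checking=600
Event 11 (withdraw 100 from emergency): emergency: 200 - 100 = 100. Balances: emergency=100, checking=600

Final balance of emergency: 100

Answer: 100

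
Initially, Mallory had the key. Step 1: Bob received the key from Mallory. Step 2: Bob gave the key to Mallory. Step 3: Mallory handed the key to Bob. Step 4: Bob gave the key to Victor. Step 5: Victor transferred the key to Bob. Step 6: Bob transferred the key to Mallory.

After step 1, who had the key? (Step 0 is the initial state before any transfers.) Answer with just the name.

Answer: Bob

Derivation:
Tracking the key holder through step 1:
After step 0 (start): Mallory
After step 1: Bob

At step 1, the holder is Bob.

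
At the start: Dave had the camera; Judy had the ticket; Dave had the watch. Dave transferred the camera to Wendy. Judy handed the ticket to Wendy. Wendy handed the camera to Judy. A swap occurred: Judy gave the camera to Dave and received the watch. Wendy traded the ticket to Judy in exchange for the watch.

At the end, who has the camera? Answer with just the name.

Answer: Dave

Derivation:
Tracking all object holders:
Start: camera:Dave, ticket:Judy, watch:Dave
Event 1 (give camera: Dave -> Wendy). State: camera:Wendy, ticket:Judy, watch:Dave
Event 2 (give ticket: Judy -> Wendy). State: camera:Wendy, ticket:Wendy, watch:Dave
Event 3 (give camera: Wendy -> Judy). State: camera:Judy, ticket:Wendy, watch:Dave
Event 4 (swap camera<->watch: now camera:Dave, watch:Judy). State: camera:Dave, ticket:Wendy, watch:Judy
Event 5 (swap ticket<->watch: now ticket:Judy, watch:Wendy). State: camera:Dave, ticket:Judy, watch:Wendy

Final state: camera:Dave, ticket:Judy, watch:Wendy
The camera is held by Dave.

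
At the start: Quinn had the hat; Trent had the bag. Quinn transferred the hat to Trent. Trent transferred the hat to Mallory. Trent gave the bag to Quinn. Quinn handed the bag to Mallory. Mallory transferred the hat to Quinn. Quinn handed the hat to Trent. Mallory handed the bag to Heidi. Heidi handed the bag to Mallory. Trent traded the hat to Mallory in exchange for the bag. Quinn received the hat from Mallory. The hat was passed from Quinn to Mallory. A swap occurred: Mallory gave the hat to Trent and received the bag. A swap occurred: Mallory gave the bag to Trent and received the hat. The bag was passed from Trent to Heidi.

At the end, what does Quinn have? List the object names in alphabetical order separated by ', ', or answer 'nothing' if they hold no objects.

Tracking all object holders:
Start: hat:Quinn, bag:Trent
Event 1 (give hat: Quinn -> Trent). State: hat:Trent, bag:Trent
Event 2 (give hat: Trent -> Mallory). State: hat:Mallory, bag:Trent
Event 3 (give bag: Trent -> Quinn). State: hat:Mallory, bag:Quinn
Event 4 (give bag: Quinn -> Mallory). State: hat:Mallory, bag:Mallory
Event 5 (give hat: Mallory -> Quinn). State: hat:Quinn, bag:Mallory
Event 6 (give hat: Quinn -> Trent). State: hat:Trent, bag:Mallory
Event 7 (give bag: Mallory -> Heidi). State: hat:Trent, bag:Heidi
Event 8 (give bag: Heidi -> Mallory). State: hat:Trent, bag:Mallory
Event 9 (swap hat<->bag: now hat:Mallory, bag:Trent). State: hat:Mallory, bag:Trent
Event 10 (give hat: Mallory -> Quinn). State: hat:Quinn, bag:Trent
Event 11 (give hat: Quinn -> Mallory). State: hat:Mallory, bag:Trent
Event 12 (swap hat<->bag: now hat:Trent, bag:Mallory). State: hat:Trent, bag:Mallory
Event 13 (swap bag<->hat: now bag:Trent, hat:Mallory). State: hat:Mallory, bag:Trent
Event 14 (give bag: Trent -> Heidi). State: hat:Mallory, bag:Heidi

Final state: hat:Mallory, bag:Heidi
Quinn holds: (nothing).

Answer: nothing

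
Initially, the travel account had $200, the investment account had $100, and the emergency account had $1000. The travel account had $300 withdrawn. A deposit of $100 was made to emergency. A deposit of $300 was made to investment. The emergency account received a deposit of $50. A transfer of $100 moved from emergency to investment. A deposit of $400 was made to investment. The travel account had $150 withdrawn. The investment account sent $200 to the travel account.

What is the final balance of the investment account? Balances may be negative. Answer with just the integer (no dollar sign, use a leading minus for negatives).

Answer: 700

Derivation:
Tracking account balances step by step:
Start: travel=200, investment=100, emergency=1000
Event 1 (withdraw 300 from travel): travel: 200 - 300 = -100. Balances: travel=-100, investment=100, emergency=1000
Event 2 (deposit 100 to emergency): emergency: 1000 + 100 = 1100. Balances: travel=-100, investment=100, emergency=1100
Event 3 (deposit 300 to investment): investment: 100 + 300 = 400. Balances: travel=-100, investment=400, emergency=1100
Event 4 (deposit 50 to emergency): emergency: 1100 + 50 = 1150. Balances: travel=-100, investment=400, emergency=1150
Event 5 (transfer 100 emergency -> investment): emergency: 1150 - 100 = 1050, investment: 400 + 100 = 500. Balances: travel=-100, investment=500, emergency=1050
Event 6 (deposit 400 to investment): investment: 500 + 400 = 900. Balances: travel=-100, investment=900, emergency=1050
Event 7 (withdraw 150 from travel): travel: -100 - 150 = -250. Balances: travel=-250, investment=900, emergency=1050
Event 8 (transfer 200 investment -> travel): investment: 900 - 200 = 700, travel: -250 + 200 = -50. Balances: travel=-50, investment=700, emergency=1050

Final balance of investment: 700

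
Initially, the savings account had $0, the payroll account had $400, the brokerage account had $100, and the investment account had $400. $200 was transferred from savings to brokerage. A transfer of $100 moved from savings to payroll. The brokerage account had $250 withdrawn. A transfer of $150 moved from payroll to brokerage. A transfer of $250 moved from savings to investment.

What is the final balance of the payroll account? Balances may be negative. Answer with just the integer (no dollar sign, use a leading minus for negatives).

Answer: 350

Derivation:
Tracking account balances step by step:
Start: savings=0, payroll=400, brokerage=100, investment=400
Event 1 (transfer 200 savings -> brokerage): savings: 0 - 200 = -200, brokerage: 100 + 200 = 300. Balances: savings=-200, payroll=400, brokerage=300, investment=400
Event 2 (transfer 100 savings -> payroll): savings: -200 - 100 = -300, payroll: 400 + 100 = 500. Balances: savings=-300, payroll=500, brokerage=300, investment=400
Event 3 (withdraw 250 from brokerage): brokerage: 300 - 250 = 50. Balances: savings=-300, payroll=500, brokerage=50, investment=400
Event 4 (transfer 150 payroll -> brokerage): payroll: 500 - 150 = 350, brokerage: 50 + 150 = 200. Balances: savings=-300, payroll=350, brokerage=200, investment=400
Event 5 (transfer 250 savings -> investment): savings: -300 - 250 = -550, investment: 400 + 250 = 650. Balances: savings=-550, payroll=350, brokerage=200, investment=650

Final balance of payroll: 350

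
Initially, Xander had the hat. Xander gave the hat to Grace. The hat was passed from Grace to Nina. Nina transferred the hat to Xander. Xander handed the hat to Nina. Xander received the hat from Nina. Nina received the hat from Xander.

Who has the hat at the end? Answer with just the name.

Answer: Nina

Derivation:
Tracking the hat through each event:
Start: Xander has the hat.
After event 1: Grace has the hat.
After event 2: Nina has the hat.
After event 3: Xander has the hat.
After event 4: Nina has the hat.
After event 5: Xander has the hat.
After event 6: Nina has the hat.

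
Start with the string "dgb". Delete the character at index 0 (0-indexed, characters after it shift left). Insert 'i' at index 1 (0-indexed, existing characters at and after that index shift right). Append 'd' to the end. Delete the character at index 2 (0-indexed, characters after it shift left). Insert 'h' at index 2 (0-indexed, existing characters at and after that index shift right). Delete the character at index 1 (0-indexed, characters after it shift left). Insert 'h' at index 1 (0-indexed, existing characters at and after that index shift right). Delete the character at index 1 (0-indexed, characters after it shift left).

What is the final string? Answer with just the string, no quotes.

Applying each edit step by step:
Start: "dgb"
Op 1 (delete idx 0 = 'd'): "dgb" -> "gb"
Op 2 (insert 'i' at idx 1): "gb" -> "gib"
Op 3 (append 'd'): "gib" -> "gibd"
Op 4 (delete idx 2 = 'b'): "gibd" -> "gid"
Op 5 (insert 'h' at idx 2): "gid" -> "gihd"
Op 6 (delete idx 1 = 'i'): "gihd" -> "ghd"
Op 7 (insert 'h' at idx 1): "ghd" -> "ghhd"
Op 8 (delete idx 1 = 'h'): "ghhd" -> "ghd"

Answer: ghd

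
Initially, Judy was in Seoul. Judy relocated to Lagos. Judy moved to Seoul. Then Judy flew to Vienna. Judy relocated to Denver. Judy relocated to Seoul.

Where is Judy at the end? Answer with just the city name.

Answer: Seoul

Derivation:
Tracking Judy's location:
Start: Judy is in Seoul.
After move 1: Seoul -> Lagos. Judy is in Lagos.
After move 2: Lagos -> Seoul. Judy is in Seoul.
After move 3: Seoul -> Vienna. Judy is in Vienna.
After move 4: Vienna -> Denver. Judy is in Denver.
After move 5: Denver -> Seoul. Judy is in Seoul.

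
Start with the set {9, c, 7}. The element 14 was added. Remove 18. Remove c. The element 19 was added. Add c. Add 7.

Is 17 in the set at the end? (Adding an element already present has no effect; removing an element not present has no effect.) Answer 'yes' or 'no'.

Tracking the set through each operation:
Start: {7, 9, c}
Event 1 (add 14): added. Set: {14, 7, 9, c}
Event 2 (remove 18): not present, no change. Set: {14, 7, 9, c}
Event 3 (remove c): removed. Set: {14, 7, 9}
Event 4 (add 19): added. Set: {14, 19, 7, 9}
Event 5 (add c): added. Set: {14, 19, 7, 9, c}
Event 6 (add 7): already present, no change. Set: {14, 19, 7, 9, c}

Final set: {14, 19, 7, 9, c} (size 5)
17 is NOT in the final set.

Answer: no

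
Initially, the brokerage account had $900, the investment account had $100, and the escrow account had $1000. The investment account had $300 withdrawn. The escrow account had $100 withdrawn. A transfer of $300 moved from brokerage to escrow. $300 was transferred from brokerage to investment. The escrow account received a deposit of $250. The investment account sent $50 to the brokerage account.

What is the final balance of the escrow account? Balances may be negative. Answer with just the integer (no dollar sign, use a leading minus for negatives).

Answer: 1450

Derivation:
Tracking account balances step by step:
Start: brokerage=900, investment=100, escrow=1000
Event 1 (withdraw 300 from investment): investment: 100 - 300 = -200. Balances: brokerage=900, investment=-200, escrow=1000
Event 2 (withdraw 100 from escrow): escrow: 1000 - 100 = 900. Balances: brokerage=900, investment=-200, escrow=900
Event 3 (transfer 300 brokerage -> escrow): brokerage: 900 - 300 = 600, escrow: 900 + 300 = 1200. Balances: brokerage=600, investment=-200, escrow=1200
Event 4 (transfer 300 brokerage -> investment): brokerage: 600 - 300 = 300, investment: -200 + 300 = 100. Balances: brokerage=300, investment=100, escrow=1200
Event 5 (deposit 250 to escrow): escrow: 1200 + 250 = 1450. Balances: brokerage=300, investment=100, escrow=1450
Event 6 (transfer 50 investment -> brokerage): investment: 100 - 50 = 50, brokerage: 300 + 50 = 350. Balances: brokerage=350, investment=50, escrow=1450

Final balance of escrow: 1450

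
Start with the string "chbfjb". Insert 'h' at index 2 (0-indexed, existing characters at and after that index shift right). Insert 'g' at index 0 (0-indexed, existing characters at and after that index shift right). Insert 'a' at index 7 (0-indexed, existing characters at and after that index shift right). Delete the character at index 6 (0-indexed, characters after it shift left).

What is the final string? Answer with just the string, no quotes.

Applying each edit step by step:
Start: "chbfjb"
Op 1 (insert 'h' at idx 2): "chbfjb" -> "chhbfjb"
Op 2 (insert 'g' at idx 0): "chhbfjb" -> "gchhbfjb"
Op 3 (insert 'a' at idx 7): "gchhbfjb" -> "gchhbfjab"
Op 4 (delete idx 6 = 'j'): "gchhbfjab" -> "gchhbfab"

Answer: gchhbfab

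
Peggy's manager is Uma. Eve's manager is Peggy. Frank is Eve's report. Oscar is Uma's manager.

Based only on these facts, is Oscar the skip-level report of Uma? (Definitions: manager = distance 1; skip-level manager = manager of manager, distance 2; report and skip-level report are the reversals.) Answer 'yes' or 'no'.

Answer: no

Derivation:
Reconstructing the manager chain from the given facts:
  Oscar -> Uma -> Peggy -> Eve -> Frank
(each arrow means 'manager of the next')
Positions in the chain (0 = top):
  position of Oscar: 0
  position of Uma: 1
  position of Peggy: 2
  position of Eve: 3
  position of Frank: 4

Oscar is at position 0, Uma is at position 1; signed distance (j - i) = 1.
'skip-level report' requires j - i = -2. Actual distance is 1, so the relation does NOT hold.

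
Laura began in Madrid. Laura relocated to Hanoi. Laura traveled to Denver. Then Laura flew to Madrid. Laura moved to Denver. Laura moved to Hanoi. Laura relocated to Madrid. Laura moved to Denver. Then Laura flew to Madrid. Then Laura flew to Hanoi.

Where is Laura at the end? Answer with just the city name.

Answer: Hanoi

Derivation:
Tracking Laura's location:
Start: Laura is in Madrid.
After move 1: Madrid -> Hanoi. Laura is in Hanoi.
After move 2: Hanoi -> Denver. Laura is in Denver.
After move 3: Denver -> Madrid. Laura is in Madrid.
After move 4: Madrid -> Denver. Laura is in Denver.
After move 5: Denver -> Hanoi. Laura is in Hanoi.
After move 6: Hanoi -> Madrid. Laura is in Madrid.
After move 7: Madrid -> Denver. Laura is in Denver.
After move 8: Denver -> Madrid. Laura is in Madrid.
After move 9: Madrid -> Hanoi. Laura is in Hanoi.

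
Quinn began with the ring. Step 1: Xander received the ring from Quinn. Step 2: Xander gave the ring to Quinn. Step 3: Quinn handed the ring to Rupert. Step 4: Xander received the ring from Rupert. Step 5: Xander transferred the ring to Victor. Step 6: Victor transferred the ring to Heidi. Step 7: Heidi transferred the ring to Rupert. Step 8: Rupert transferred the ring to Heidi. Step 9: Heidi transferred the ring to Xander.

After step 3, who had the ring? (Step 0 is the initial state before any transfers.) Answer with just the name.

Tracking the ring holder through step 3:
After step 0 (start): Quinn
After step 1: Xander
After step 2: Quinn
After step 3: Rupert

At step 3, the holder is Rupert.

Answer: Rupert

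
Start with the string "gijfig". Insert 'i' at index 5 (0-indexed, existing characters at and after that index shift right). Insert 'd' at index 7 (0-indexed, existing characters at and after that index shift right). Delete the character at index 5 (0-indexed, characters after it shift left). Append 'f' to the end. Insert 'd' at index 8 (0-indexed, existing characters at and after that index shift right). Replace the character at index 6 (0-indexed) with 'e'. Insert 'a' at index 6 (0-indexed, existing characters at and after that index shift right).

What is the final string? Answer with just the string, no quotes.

Applying each edit step by step:
Start: "gijfig"
Op 1 (insert 'i' at idx 5): "gijfig" -> "gijfiig"
Op 2 (insert 'd' at idx 7): "gijfiig" -> "gijfiigd"
Op 3 (delete idx 5 = 'i'): "gijfiigd" -> "gijfigd"
Op 4 (append 'f'): "gijfigd" -> "gijfigdf"
Op 5 (insert 'd' at idx 8): "gijfigdf" -> "gijfigdfd"
Op 6 (replace idx 6: 'd' -> 'e'): "gijfigdfd" -> "gijfigefd"
Op 7 (insert 'a' at idx 6): "gijfigefd" -> "gijfigaefd"

Answer: gijfigaefd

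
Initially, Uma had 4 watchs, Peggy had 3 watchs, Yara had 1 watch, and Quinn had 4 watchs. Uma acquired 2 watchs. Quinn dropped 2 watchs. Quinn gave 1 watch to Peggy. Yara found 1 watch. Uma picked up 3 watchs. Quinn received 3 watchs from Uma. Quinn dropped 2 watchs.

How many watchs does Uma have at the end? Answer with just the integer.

Tracking counts step by step:
Start: Uma=4, Peggy=3, Yara=1, Quinn=4
Event 1 (Uma +2): Uma: 4 -> 6. State: Uma=6, Peggy=3, Yara=1, Quinn=4
Event 2 (Quinn -2): Quinn: 4 -> 2. State: Uma=6, Peggy=3, Yara=1, Quinn=2
Event 3 (Quinn -> Peggy, 1): Quinn: 2 -> 1, Peggy: 3 -> 4. State: Uma=6, Peggy=4, Yara=1, Quinn=1
Event 4 (Yara +1): Yara: 1 -> 2. State: Uma=6, Peggy=4, Yara=2, Quinn=1
Event 5 (Uma +3): Uma: 6 -> 9. State: Uma=9, Peggy=4, Yara=2, Quinn=1
Event 6 (Uma -> Quinn, 3): Uma: 9 -> 6, Quinn: 1 -> 4. State: Uma=6, Peggy=4, Yara=2, Quinn=4
Event 7 (Quinn -2): Quinn: 4 -> 2. State: Uma=6, Peggy=4, Yara=2, Quinn=2

Uma's final count: 6

Answer: 6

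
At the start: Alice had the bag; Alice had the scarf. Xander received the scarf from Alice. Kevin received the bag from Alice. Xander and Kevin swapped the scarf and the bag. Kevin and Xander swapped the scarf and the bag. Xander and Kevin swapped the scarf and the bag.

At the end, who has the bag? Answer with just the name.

Answer: Xander

Derivation:
Tracking all object holders:
Start: bag:Alice, scarf:Alice
Event 1 (give scarf: Alice -> Xander). State: bag:Alice, scarf:Xander
Event 2 (give bag: Alice -> Kevin). State: bag:Kevin, scarf:Xander
Event 3 (swap scarf<->bag: now scarf:Kevin, bag:Xander). State: bag:Xander, scarf:Kevin
Event 4 (swap scarf<->bag: now scarf:Xander, bag:Kevin). State: bag:Kevin, scarf:Xander
Event 5 (swap scarf<->bag: now scarf:Kevin, bag:Xander). State: bag:Xander, scarf:Kevin

Final state: bag:Xander, scarf:Kevin
The bag is held by Xander.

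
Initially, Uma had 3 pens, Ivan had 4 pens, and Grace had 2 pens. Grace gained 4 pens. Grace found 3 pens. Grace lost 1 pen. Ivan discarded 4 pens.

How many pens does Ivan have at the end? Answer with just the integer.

Answer: 0

Derivation:
Tracking counts step by step:
Start: Uma=3, Ivan=4, Grace=2
Event 1 (Grace +4): Grace: 2 -> 6. State: Uma=3, Ivan=4, Grace=6
Event 2 (Grace +3): Grace: 6 -> 9. State: Uma=3, Ivan=4, Grace=9
Event 3 (Grace -1): Grace: 9 -> 8. State: Uma=3, Ivan=4, Grace=8
Event 4 (Ivan -4): Ivan: 4 -> 0. State: Uma=3, Ivan=0, Grace=8

Ivan's final count: 0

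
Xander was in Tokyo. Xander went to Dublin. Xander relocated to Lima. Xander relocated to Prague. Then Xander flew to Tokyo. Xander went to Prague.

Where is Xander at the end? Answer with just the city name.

Answer: Prague

Derivation:
Tracking Xander's location:
Start: Xander is in Tokyo.
After move 1: Tokyo -> Dublin. Xander is in Dublin.
After move 2: Dublin -> Lima. Xander is in Lima.
After move 3: Lima -> Prague. Xander is in Prague.
After move 4: Prague -> Tokyo. Xander is in Tokyo.
After move 5: Tokyo -> Prague. Xander is in Prague.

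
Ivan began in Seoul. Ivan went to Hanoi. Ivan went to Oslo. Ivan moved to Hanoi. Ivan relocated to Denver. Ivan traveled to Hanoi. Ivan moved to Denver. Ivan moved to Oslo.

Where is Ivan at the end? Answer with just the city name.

Answer: Oslo

Derivation:
Tracking Ivan's location:
Start: Ivan is in Seoul.
After move 1: Seoul -> Hanoi. Ivan is in Hanoi.
After move 2: Hanoi -> Oslo. Ivan is in Oslo.
After move 3: Oslo -> Hanoi. Ivan is in Hanoi.
After move 4: Hanoi -> Denver. Ivan is in Denver.
After move 5: Denver -> Hanoi. Ivan is in Hanoi.
After move 6: Hanoi -> Denver. Ivan is in Denver.
After move 7: Denver -> Oslo. Ivan is in Oslo.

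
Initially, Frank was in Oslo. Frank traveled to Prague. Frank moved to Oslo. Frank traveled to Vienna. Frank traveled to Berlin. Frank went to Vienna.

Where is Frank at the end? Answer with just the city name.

Tracking Frank's location:
Start: Frank is in Oslo.
After move 1: Oslo -> Prague. Frank is in Prague.
After move 2: Prague -> Oslo. Frank is in Oslo.
After move 3: Oslo -> Vienna. Frank is in Vienna.
After move 4: Vienna -> Berlin. Frank is in Berlin.
After move 5: Berlin -> Vienna. Frank is in Vienna.

Answer: Vienna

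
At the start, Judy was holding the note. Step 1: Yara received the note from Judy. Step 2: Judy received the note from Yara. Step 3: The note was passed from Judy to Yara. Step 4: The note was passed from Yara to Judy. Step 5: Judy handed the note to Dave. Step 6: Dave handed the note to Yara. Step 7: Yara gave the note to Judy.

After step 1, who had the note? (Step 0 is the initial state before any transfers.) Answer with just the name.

Answer: Yara

Derivation:
Tracking the note holder through step 1:
After step 0 (start): Judy
After step 1: Yara

At step 1, the holder is Yara.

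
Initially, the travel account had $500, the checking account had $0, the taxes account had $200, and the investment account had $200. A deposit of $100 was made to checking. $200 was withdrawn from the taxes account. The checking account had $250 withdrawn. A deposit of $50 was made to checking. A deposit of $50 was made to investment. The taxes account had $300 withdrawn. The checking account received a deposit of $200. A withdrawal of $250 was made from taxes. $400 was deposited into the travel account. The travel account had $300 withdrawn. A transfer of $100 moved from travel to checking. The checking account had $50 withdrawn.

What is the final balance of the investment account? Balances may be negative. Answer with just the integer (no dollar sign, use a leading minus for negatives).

Tracking account balances step by step:
Start: travel=500, checking=0, taxes=200, investment=200
Event 1 (deposit 100 to checking): checking: 0 + 100 = 100. Balances: travel=500, checking=100, taxes=200, investment=200
Event 2 (withdraw 200 from taxes): taxes: 200 - 200 = 0. Balances: travel=500, checking=100, taxes=0, investment=200
Event 3 (withdraw 250 from checking): checking: 100 - 250 = -150. Balances: travel=500, checking=-150, taxes=0, investment=200
Event 4 (deposit 50 to checking): checking: -150 + 50 = -100. Balances: travel=500, checking=-100, taxes=0, investment=200
Event 5 (deposit 50 to investment): investment: 200 + 50 = 250. Balances: travel=500, checking=-100, taxes=0, investment=250
Event 6 (withdraw 300 from taxes): taxes: 0 - 300 = -300. Balances: travel=500, checking=-100, taxes=-300, investment=250
Event 7 (deposit 200 to checking): checking: -100 + 200 = 100. Balances: travel=500, checking=100, taxes=-300, investment=250
Event 8 (withdraw 250 from taxes): taxes: -300 - 250 = -550. Balances: travel=500, checking=100, taxes=-550, investment=250
Event 9 (deposit 400 to travel): travel: 500 + 400 = 900. Balances: travel=900, checking=100, taxes=-550, investment=250
Event 10 (withdraw 300 from travel): travel: 900 - 300 = 600. Balances: travel=600, checking=100, taxes=-550, investment=250
Event 11 (transfer 100 travel -> checking): travel: 600 - 100 = 500, checking: 100 + 100 = 200. Balances: travel=500, checking=200, taxes=-550, investment=250
Event 12 (withdraw 50 from checking): checking: 200 - 50 = 150. Balances: travel=500, checking=150, taxes=-550, investment=250

Final balance of investment: 250

Answer: 250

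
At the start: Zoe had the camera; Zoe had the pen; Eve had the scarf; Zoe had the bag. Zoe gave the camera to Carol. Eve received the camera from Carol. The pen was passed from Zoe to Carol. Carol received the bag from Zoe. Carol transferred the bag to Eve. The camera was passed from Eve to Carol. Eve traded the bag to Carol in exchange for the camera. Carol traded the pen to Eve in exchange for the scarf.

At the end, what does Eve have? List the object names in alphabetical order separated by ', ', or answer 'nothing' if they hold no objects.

Tracking all object holders:
Start: camera:Zoe, pen:Zoe, scarf:Eve, bag:Zoe
Event 1 (give camera: Zoe -> Carol). State: camera:Carol, pen:Zoe, scarf:Eve, bag:Zoe
Event 2 (give camera: Carol -> Eve). State: camera:Eve, pen:Zoe, scarf:Eve, bag:Zoe
Event 3 (give pen: Zoe -> Carol). State: camera:Eve, pen:Carol, scarf:Eve, bag:Zoe
Event 4 (give bag: Zoe -> Carol). State: camera:Eve, pen:Carol, scarf:Eve, bag:Carol
Event 5 (give bag: Carol -> Eve). State: camera:Eve, pen:Carol, scarf:Eve, bag:Eve
Event 6 (give camera: Eve -> Carol). State: camera:Carol, pen:Carol, scarf:Eve, bag:Eve
Event 7 (swap bag<->camera: now bag:Carol, camera:Eve). State: camera:Eve, pen:Carol, scarf:Eve, bag:Carol
Event 8 (swap pen<->scarf: now pen:Eve, scarf:Carol). State: camera:Eve, pen:Eve, scarf:Carol, bag:Carol

Final state: camera:Eve, pen:Eve, scarf:Carol, bag:Carol
Eve holds: camera, pen.

Answer: camera, pen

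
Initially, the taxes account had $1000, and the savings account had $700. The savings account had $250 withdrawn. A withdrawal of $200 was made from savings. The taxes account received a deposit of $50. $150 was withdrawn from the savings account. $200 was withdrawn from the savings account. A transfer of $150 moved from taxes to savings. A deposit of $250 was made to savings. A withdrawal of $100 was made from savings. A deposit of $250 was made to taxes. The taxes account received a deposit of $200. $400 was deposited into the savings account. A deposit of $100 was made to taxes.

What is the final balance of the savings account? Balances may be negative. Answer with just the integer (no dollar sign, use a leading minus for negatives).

Tracking account balances step by step:
Start: taxes=1000, savings=700
Event 1 (withdraw 250 from savings): savings: 700 - 250 = 450. Balances: taxes=1000, savings=450
Event 2 (withdraw 200 from savings): savings: 450 - 200 = 250. Balances: taxes=1000, savings=250
Event 3 (deposit 50 to taxes): taxes: 1000 + 50 = 1050. Balances: taxes=1050, savings=250
Event 4 (withdraw 150 from savings): savings: 250 - 150 = 100. Balances: taxes=1050, savings=100
Event 5 (withdraw 200 from savings): savings: 100 - 200 = -100. Balances: taxes=1050, savings=-100
Event 6 (transfer 150 taxes -> savings): taxes: 1050 - 150 = 900, savings: -100 + 150 = 50. Balances: taxes=900, savings=50
Event 7 (deposit 250 to savings): savings: 50 + 250 = 300. Balances: taxes=900, savings=300
Event 8 (withdraw 100 from savings): savings: 300 - 100 = 200. Balances: taxes=900, savings=200
Event 9 (deposit 250 to taxes): taxes: 900 + 250 = 1150. Balances: taxes=1150, savings=200
Event 10 (deposit 200 to taxes): taxes: 1150 + 200 = 1350. Balances: taxes=1350, savings=200
Event 11 (deposit 400 to savings): savings: 200 + 400 = 600. Balances: taxes=1350, savings=600
Event 12 (deposit 100 to taxes): taxes: 1350 + 100 = 1450. Balances: taxes=1450, savings=600

Final balance of savings: 600

Answer: 600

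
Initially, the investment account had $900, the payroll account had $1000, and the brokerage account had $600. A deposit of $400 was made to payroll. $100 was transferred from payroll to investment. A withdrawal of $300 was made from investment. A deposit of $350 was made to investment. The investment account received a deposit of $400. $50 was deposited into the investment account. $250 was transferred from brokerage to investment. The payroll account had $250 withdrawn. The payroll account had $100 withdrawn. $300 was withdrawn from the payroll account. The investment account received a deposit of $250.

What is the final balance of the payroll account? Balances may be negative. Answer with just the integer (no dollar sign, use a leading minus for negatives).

Answer: 650

Derivation:
Tracking account balances step by step:
Start: investment=900, payroll=1000, brokerage=600
Event 1 (deposit 400 to payroll): payroll: 1000 + 400 = 1400. Balances: investment=900, payroll=1400, brokerage=600
Event 2 (transfer 100 payroll -> investment): payroll: 1400 - 100 = 1300, investment: 900 + 100 = 1000. Balances: investment=1000, payroll=1300, brokerage=600
Event 3 (withdraw 300 from investment): investment: 1000 - 300 = 700. Balances: investment=700, payroll=1300, brokerage=600
Event 4 (deposit 350 to investment): investment: 700 + 350 = 1050. Balances: investment=1050, payroll=1300, brokerage=600
Event 5 (deposit 400 to investment): investment: 1050 + 400 = 1450. Balances: investment=1450, payroll=1300, brokerage=600
Event 6 (deposit 50 to investment): investment: 1450 + 50 = 1500. Balances: investment=1500, payroll=1300, brokerage=600
Event 7 (transfer 250 brokerage -> investment): brokerage: 600 - 250 = 350, investment: 1500 + 250 = 1750. Balances: investment=1750, payroll=1300, brokerage=350
Event 8 (withdraw 250 from payroll): payroll: 1300 - 250 = 1050. Balances: investment=1750, payroll=1050, brokerage=350
Event 9 (withdraw 100 from payroll): payroll: 1050 - 100 = 950. Balances: investment=1750, payroll=950, brokerage=350
Event 10 (withdraw 300 from payroll): payroll: 950 - 300 = 650. Balances: investment=1750, payroll=650, brokerage=350
Event 11 (deposit 250 to investment): investment: 1750 + 250 = 2000. Balances: investment=2000, payroll=650, brokerage=350

Final balance of payroll: 650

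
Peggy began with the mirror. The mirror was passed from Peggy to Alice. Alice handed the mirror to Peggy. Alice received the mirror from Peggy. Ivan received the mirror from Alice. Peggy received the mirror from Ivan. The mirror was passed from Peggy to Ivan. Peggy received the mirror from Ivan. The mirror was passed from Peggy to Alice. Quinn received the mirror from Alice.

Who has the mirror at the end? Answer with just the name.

Answer: Quinn

Derivation:
Tracking the mirror through each event:
Start: Peggy has the mirror.
After event 1: Alice has the mirror.
After event 2: Peggy has the mirror.
After event 3: Alice has the mirror.
After event 4: Ivan has the mirror.
After event 5: Peggy has the mirror.
After event 6: Ivan has the mirror.
After event 7: Peggy has the mirror.
After event 8: Alice has the mirror.
After event 9: Quinn has the mirror.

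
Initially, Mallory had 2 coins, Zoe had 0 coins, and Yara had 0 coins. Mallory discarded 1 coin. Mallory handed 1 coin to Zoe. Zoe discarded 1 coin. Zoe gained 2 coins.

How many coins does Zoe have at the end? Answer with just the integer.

Tracking counts step by step:
Start: Mallory=2, Zoe=0, Yara=0
Event 1 (Mallory -1): Mallory: 2 -> 1. State: Mallory=1, Zoe=0, Yara=0
Event 2 (Mallory -> Zoe, 1): Mallory: 1 -> 0, Zoe: 0 -> 1. State: Mallory=0, Zoe=1, Yara=0
Event 3 (Zoe -1): Zoe: 1 -> 0. State: Mallory=0, Zoe=0, Yara=0
Event 4 (Zoe +2): Zoe: 0 -> 2. State: Mallory=0, Zoe=2, Yara=0

Zoe's final count: 2

Answer: 2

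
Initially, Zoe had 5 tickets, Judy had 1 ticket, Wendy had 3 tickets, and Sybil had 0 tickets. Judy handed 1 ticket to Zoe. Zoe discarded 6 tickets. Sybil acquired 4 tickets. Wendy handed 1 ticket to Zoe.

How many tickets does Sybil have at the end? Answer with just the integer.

Tracking counts step by step:
Start: Zoe=5, Judy=1, Wendy=3, Sybil=0
Event 1 (Judy -> Zoe, 1): Judy: 1 -> 0, Zoe: 5 -> 6. State: Zoe=6, Judy=0, Wendy=3, Sybil=0
Event 2 (Zoe -6): Zoe: 6 -> 0. State: Zoe=0, Judy=0, Wendy=3, Sybil=0
Event 3 (Sybil +4): Sybil: 0 -> 4. State: Zoe=0, Judy=0, Wendy=3, Sybil=4
Event 4 (Wendy -> Zoe, 1): Wendy: 3 -> 2, Zoe: 0 -> 1. State: Zoe=1, Judy=0, Wendy=2, Sybil=4

Sybil's final count: 4

Answer: 4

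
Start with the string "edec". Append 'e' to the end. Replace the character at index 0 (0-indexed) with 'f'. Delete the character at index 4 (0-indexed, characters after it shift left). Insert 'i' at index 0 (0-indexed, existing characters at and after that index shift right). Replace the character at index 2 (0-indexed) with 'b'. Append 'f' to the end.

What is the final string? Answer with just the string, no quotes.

Answer: ifbecf

Derivation:
Applying each edit step by step:
Start: "edec"
Op 1 (append 'e'): "edec" -> "edece"
Op 2 (replace idx 0: 'e' -> 'f'): "edece" -> "fdece"
Op 3 (delete idx 4 = 'e'): "fdece" -> "fdec"
Op 4 (insert 'i' at idx 0): "fdec" -> "ifdec"
Op 5 (replace idx 2: 'd' -> 'b'): "ifdec" -> "ifbec"
Op 6 (append 'f'): "ifbec" -> "ifbecf"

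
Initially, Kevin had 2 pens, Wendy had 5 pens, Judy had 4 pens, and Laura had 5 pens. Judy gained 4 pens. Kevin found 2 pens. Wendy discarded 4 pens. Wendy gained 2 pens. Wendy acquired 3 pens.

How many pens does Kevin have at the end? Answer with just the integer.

Tracking counts step by step:
Start: Kevin=2, Wendy=5, Judy=4, Laura=5
Event 1 (Judy +4): Judy: 4 -> 8. State: Kevin=2, Wendy=5, Judy=8, Laura=5
Event 2 (Kevin +2): Kevin: 2 -> 4. State: Kevin=4, Wendy=5, Judy=8, Laura=5
Event 3 (Wendy -4): Wendy: 5 -> 1. State: Kevin=4, Wendy=1, Judy=8, Laura=5
Event 4 (Wendy +2): Wendy: 1 -> 3. State: Kevin=4, Wendy=3, Judy=8, Laura=5
Event 5 (Wendy +3): Wendy: 3 -> 6. State: Kevin=4, Wendy=6, Judy=8, Laura=5

Kevin's final count: 4

Answer: 4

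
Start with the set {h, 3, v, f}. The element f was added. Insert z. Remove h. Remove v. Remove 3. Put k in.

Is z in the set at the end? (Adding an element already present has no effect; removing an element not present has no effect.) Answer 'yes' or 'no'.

Tracking the set through each operation:
Start: {3, f, h, v}
Event 1 (add f): already present, no change. Set: {3, f, h, v}
Event 2 (add z): added. Set: {3, f, h, v, z}
Event 3 (remove h): removed. Set: {3, f, v, z}
Event 4 (remove v): removed. Set: {3, f, z}
Event 5 (remove 3): removed. Set: {f, z}
Event 6 (add k): added. Set: {f, k, z}

Final set: {f, k, z} (size 3)
z is in the final set.

Answer: yes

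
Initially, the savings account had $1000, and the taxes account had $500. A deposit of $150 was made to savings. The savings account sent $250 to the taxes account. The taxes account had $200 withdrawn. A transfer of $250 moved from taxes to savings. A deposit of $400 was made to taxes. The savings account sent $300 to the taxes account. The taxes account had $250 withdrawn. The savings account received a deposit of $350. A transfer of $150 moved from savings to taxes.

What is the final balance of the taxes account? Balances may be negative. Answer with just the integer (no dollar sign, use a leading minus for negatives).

Tracking account balances step by step:
Start: savings=1000, taxes=500
Event 1 (deposit 150 to savings): savings: 1000 + 150 = 1150. Balances: savings=1150, taxes=500
Event 2 (transfer 250 savings -> taxes): savings: 1150 - 250 = 900, taxes: 500 + 250 = 750. Balances: savings=900, taxes=750
Event 3 (withdraw 200 from taxes): taxes: 750 - 200 = 550. Balances: savings=900, taxes=550
Event 4 (transfer 250 taxes -> savings): taxes: 550 - 250 = 300, savings: 900 + 250 = 1150. Balances: savings=1150, taxes=300
Event 5 (deposit 400 to taxes): taxes: 300 + 400 = 700. Balances: savings=1150, taxes=700
Event 6 (transfer 300 savings -> taxes): savings: 1150 - 300 = 850, taxes: 700 + 300 = 1000. Balances: savings=850, taxes=1000
Event 7 (withdraw 250 from taxes): taxes: 1000 - 250 = 750. Balances: savings=850, taxes=750
Event 8 (deposit 350 to savings): savings: 850 + 350 = 1200. Balances: savings=1200, taxes=750
Event 9 (transfer 150 savings -> taxes): savings: 1200 - 150 = 1050, taxes: 750 + 150 = 900. Balances: savings=1050, taxes=900

Final balance of taxes: 900

Answer: 900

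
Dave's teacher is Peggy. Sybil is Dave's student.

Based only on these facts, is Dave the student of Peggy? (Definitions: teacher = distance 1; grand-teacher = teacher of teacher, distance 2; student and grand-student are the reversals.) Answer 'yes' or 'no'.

Answer: yes

Derivation:
Reconstructing the teacher chain from the given facts:
  Peggy -> Dave -> Sybil
(each arrow means 'teacher of the next')
Positions in the chain (0 = top):
  position of Peggy: 0
  position of Dave: 1
  position of Sybil: 2

Dave is at position 1, Peggy is at position 0; signed distance (j - i) = -1.
'student' requires j - i = -1. Actual distance is -1, so the relation HOLDS.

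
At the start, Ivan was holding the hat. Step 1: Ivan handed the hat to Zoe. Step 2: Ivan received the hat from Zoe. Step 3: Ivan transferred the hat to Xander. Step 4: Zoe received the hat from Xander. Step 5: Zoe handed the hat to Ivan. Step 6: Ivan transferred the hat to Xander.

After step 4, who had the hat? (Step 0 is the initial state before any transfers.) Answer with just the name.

Answer: Zoe

Derivation:
Tracking the hat holder through step 4:
After step 0 (start): Ivan
After step 1: Zoe
After step 2: Ivan
After step 3: Xander
After step 4: Zoe

At step 4, the holder is Zoe.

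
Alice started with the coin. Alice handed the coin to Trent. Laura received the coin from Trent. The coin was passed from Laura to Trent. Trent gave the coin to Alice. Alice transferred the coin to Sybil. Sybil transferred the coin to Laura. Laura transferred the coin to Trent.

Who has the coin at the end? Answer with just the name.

Tracking the coin through each event:
Start: Alice has the coin.
After event 1: Trent has the coin.
After event 2: Laura has the coin.
After event 3: Trent has the coin.
After event 4: Alice has the coin.
After event 5: Sybil has the coin.
After event 6: Laura has the coin.
After event 7: Trent has the coin.

Answer: Trent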